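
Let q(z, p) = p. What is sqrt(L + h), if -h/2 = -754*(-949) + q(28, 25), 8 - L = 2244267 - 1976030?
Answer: 3*I*sqrt(188819) ≈ 1303.6*I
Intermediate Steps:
L = -268229 (L = 8 - (2244267 - 1976030) = 8 - 1*268237 = 8 - 268237 = -268229)
h = -1431142 (h = -2*(-754*(-949) + 25) = -2*(715546 + 25) = -2*715571 = -1431142)
sqrt(L + h) = sqrt(-268229 - 1431142) = sqrt(-1699371) = 3*I*sqrt(188819)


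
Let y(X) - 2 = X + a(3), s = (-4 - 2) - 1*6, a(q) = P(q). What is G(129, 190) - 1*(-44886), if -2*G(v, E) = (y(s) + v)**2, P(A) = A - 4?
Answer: 37924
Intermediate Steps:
P(A) = -4 + A
a(q) = -4 + q
s = -12 (s = -6 - 6 = -12)
y(X) = 1 + X (y(X) = 2 + (X + (-4 + 3)) = 2 + (X - 1) = 2 + (-1 + X) = 1 + X)
G(v, E) = -(-11 + v)**2/2 (G(v, E) = -((1 - 12) + v)**2/2 = -(-11 + v)**2/2)
G(129, 190) - 1*(-44886) = -(-11 + 129)**2/2 - 1*(-44886) = -1/2*118**2 + 44886 = -1/2*13924 + 44886 = -6962 + 44886 = 37924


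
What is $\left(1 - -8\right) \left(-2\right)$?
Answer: $-18$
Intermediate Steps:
$\left(1 - -8\right) \left(-2\right) = \left(1 + 8\right) \left(-2\right) = 9 \left(-2\right) = -18$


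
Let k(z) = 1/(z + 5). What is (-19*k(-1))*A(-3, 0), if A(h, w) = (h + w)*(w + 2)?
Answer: 57/2 ≈ 28.500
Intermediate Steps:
A(h, w) = (2 + w)*(h + w) (A(h, w) = (h + w)*(2 + w) = (2 + w)*(h + w))
k(z) = 1/(5 + z)
(-19*k(-1))*A(-3, 0) = (-19/(5 - 1))*(0² + 2*(-3) + 2*0 - 3*0) = (-19/4)*(0 - 6 + 0 + 0) = -19*¼*(-6) = -19/4*(-6) = 57/2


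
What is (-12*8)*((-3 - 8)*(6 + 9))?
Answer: 15840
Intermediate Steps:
(-12*8)*((-3 - 8)*(6 + 9)) = -(-1056)*15 = -96*(-165) = 15840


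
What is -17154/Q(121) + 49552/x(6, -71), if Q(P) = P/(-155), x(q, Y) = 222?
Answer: 298132466/13431 ≈ 22197.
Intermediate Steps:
Q(P) = -P/155 (Q(P) = P*(-1/155) = -P/155)
-17154/Q(121) + 49552/x(6, -71) = -17154/((-1/155*121)) + 49552/222 = -17154/(-121/155) + 49552*(1/222) = -17154*(-155/121) + 24776/111 = 2658870/121 + 24776/111 = 298132466/13431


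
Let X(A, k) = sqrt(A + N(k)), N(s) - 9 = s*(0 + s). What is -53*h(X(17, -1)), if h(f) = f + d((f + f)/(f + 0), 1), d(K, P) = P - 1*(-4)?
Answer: -265 - 159*sqrt(3) ≈ -540.40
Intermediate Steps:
N(s) = 9 + s**2 (N(s) = 9 + s*(0 + s) = 9 + s*s = 9 + s**2)
d(K, P) = 4 + P (d(K, P) = P + 4 = 4 + P)
X(A, k) = sqrt(9 + A + k**2) (X(A, k) = sqrt(A + (9 + k**2)) = sqrt(9 + A + k**2))
h(f) = 5 + f (h(f) = f + (4 + 1) = f + 5 = 5 + f)
-53*h(X(17, -1)) = -53*(5 + sqrt(9 + 17 + (-1)**2)) = -53*(5 + sqrt(9 + 17 + 1)) = -53*(5 + sqrt(27)) = -53*(5 + 3*sqrt(3)) = -265 - 159*sqrt(3)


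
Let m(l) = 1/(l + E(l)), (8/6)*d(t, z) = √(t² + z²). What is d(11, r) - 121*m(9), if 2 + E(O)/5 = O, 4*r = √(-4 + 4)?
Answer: 11/2 ≈ 5.5000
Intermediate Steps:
r = 0 (r = √(-4 + 4)/4 = √0/4 = (¼)*0 = 0)
E(O) = -10 + 5*O
d(t, z) = 3*√(t² + z²)/4
m(l) = 1/(-10 + 6*l) (m(l) = 1/(l + (-10 + 5*l)) = 1/(-10 + 6*l))
d(11, r) - 121*m(9) = 3*√(11² + 0²)/4 - 121/(2*(-5 + 3*9)) = 3*√(121 + 0)/4 - 121/(2*(-5 + 27)) = 3*√121/4 - 121/(2*22) = (¾)*11 - 121/(2*22) = 33/4 - 121*1/44 = 33/4 - 11/4 = 11/2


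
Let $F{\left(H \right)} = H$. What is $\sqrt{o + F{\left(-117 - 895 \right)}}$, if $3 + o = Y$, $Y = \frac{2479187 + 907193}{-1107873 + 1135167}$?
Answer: $\frac{i \sqrt{165927254205}}{13647} \approx 29.848 i$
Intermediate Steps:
$Y = \frac{1693190}{13647}$ ($Y = \frac{3386380}{27294} = 3386380 \cdot \frac{1}{27294} = \frac{1693190}{13647} \approx 124.07$)
$o = \frac{1652249}{13647}$ ($o = -3 + \frac{1693190}{13647} = \frac{1652249}{13647} \approx 121.07$)
$\sqrt{o + F{\left(-117 - 895 \right)}} = \sqrt{\frac{1652249}{13647} - 1012} = \sqrt{- \frac{12158515}{13647}} = \frac{i \sqrt{165927254205}}{13647}$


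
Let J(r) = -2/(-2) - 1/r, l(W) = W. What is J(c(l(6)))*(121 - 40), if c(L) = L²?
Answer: 315/4 ≈ 78.750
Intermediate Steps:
J(r) = 1 - 1/r (J(r) = -2*(-½) - 1/r = 1 - 1/r)
J(c(l(6)))*(121 - 40) = ((-1 + 6²)/(6²))*(121 - 40) = ((-1 + 36)/36)*81 = ((1/36)*35)*81 = (35/36)*81 = 315/4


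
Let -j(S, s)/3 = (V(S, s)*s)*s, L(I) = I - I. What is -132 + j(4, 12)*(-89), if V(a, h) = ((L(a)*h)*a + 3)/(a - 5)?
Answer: -115476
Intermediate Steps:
L(I) = 0
V(a, h) = 3/(-5 + a) (V(a, h) = ((0*h)*a + 3)/(a - 5) = (0*a + 3)/(-5 + a) = (0 + 3)/(-5 + a) = 3/(-5 + a))
j(S, s) = -9*s²/(-5 + S) (j(S, s) = -3*(3/(-5 + S))*s*s = -3*3*s/(-5 + S)*s = -9*s²/(-5 + S))
-132 + j(4, 12)*(-89) = -132 - 9*12²/(-5 + 4)*(-89) = -132 - 9*144/(-1)*(-89) = -132 - 9*144*(-1)*(-89) = -132 + 1296*(-89) = -132 - 115344 = -115476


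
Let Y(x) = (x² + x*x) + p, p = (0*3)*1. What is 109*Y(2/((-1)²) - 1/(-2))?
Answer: 2725/2 ≈ 1362.5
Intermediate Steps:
p = 0 (p = 0*1 = 0)
Y(x) = 2*x² (Y(x) = (x² + x*x) + 0 = (x² + x²) + 0 = 2*x² + 0 = 2*x²)
109*Y(2/((-1)²) - 1/(-2)) = 109*(2*(2/((-1)²) - 1/(-2))²) = 109*(2*(2/1 - 1*(-½))²) = 109*(2*(2*1 + ½)²) = 109*(2*(2 + ½)²) = 109*(2*(5/2)²) = 109*(2*(25/4)) = 109*(25/2) = 2725/2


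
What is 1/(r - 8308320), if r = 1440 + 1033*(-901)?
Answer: -1/9237613 ≈ -1.0825e-7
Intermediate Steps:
r = -929293 (r = 1440 - 930733 = -929293)
1/(r - 8308320) = 1/(-929293 - 8308320) = 1/(-9237613) = -1/9237613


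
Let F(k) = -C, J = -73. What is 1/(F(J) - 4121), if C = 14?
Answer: -1/4135 ≈ -0.00024184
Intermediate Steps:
F(k) = -14 (F(k) = -1*14 = -14)
1/(F(J) - 4121) = 1/(-14 - 4121) = 1/(-4135) = -1/4135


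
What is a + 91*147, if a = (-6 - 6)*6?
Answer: 13305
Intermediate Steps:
a = -72 (a = -12*6 = -72)
a + 91*147 = -72 + 91*147 = -72 + 13377 = 13305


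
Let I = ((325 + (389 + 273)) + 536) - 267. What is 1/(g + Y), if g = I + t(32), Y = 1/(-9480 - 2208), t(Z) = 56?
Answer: 11688/15334655 ≈ 0.00076220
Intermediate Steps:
I = 1256 (I = ((325 + 662) + 536) - 267 = (987 + 536) - 267 = 1523 - 267 = 1256)
Y = -1/11688 (Y = 1/(-11688) = -1/11688 ≈ -8.5558e-5)
g = 1312 (g = 1256 + 56 = 1312)
1/(g + Y) = 1/(1312 - 1/11688) = 1/(15334655/11688) = 11688/15334655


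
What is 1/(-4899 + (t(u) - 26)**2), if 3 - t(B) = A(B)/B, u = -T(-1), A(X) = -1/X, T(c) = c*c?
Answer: -1/4415 ≈ -0.00022650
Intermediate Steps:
T(c) = c**2
u = -1 (u = -1*(-1)**2 = -1*1 = -1)
t(B) = 3 + B**(-2) (t(B) = 3 - (-1/B)/B = 3 - (-1)/B**2 = 3 + B**(-2))
1/(-4899 + (t(u) - 26)**2) = 1/(-4899 + ((3 + (-1)**(-2)) - 26)**2) = 1/(-4899 + ((3 + 1) - 26)**2) = 1/(-4899 + (4 - 26)**2) = 1/(-4899 + (-22)**2) = 1/(-4899 + 484) = 1/(-4415) = -1/4415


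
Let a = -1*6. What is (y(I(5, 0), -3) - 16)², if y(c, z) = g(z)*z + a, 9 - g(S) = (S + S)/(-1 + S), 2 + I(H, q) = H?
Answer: 7921/4 ≈ 1980.3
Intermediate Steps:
I(H, q) = -2 + H
g(S) = 9 - 2*S/(-1 + S) (g(S) = 9 - (S + S)/(-1 + S) = 9 - 2*S/(-1 + S))
a = -6
y(c, z) = -6 + z*(-9 + 7*z)/(-1 + z) (y(c, z) = ((-9 + 7*z)/(-1 + z))*z - 6 = z*(-9 + 7*z)/(-1 + z) - 6 = -6 + z*(-9 + 7*z)/(-1 + z))
(y(I(5, 0), -3) - 16)² = ((6 - 15*(-3) + 7*(-3)²)/(-1 - 3) - 16)² = ((6 + 45 + 7*9)/(-4) - 16)² = (-(6 + 45 + 63)/4 - 16)² = (-¼*114 - 16)² = (-57/2 - 16)² = (-89/2)² = 7921/4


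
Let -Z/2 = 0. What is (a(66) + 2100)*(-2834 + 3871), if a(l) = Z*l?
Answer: 2177700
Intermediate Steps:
Z = 0 (Z = -2*0 = 0)
a(l) = 0 (a(l) = 0*l = 0)
(a(66) + 2100)*(-2834 + 3871) = (0 + 2100)*(-2834 + 3871) = 2100*1037 = 2177700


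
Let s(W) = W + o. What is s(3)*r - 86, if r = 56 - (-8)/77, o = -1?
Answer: 2018/77 ≈ 26.208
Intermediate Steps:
s(W) = -1 + W (s(W) = W - 1 = -1 + W)
r = 4320/77 (r = 56 - (-8)/77 = 56 - 1*(-8/77) = 56 + 8/77 = 4320/77 ≈ 56.104)
s(3)*r - 86 = (-1 + 3)*(4320/77) - 86 = 2*(4320/77) - 86 = 8640/77 - 86 = 2018/77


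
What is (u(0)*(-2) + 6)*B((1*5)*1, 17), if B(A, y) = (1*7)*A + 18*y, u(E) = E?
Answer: 2046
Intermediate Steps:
B(A, y) = 7*A + 18*y
(u(0)*(-2) + 6)*B((1*5)*1, 17) = (0*(-2) + 6)*(7*((1*5)*1) + 18*17) = (0 + 6)*(7*(5*1) + 306) = 6*(7*5 + 306) = 6*(35 + 306) = 6*341 = 2046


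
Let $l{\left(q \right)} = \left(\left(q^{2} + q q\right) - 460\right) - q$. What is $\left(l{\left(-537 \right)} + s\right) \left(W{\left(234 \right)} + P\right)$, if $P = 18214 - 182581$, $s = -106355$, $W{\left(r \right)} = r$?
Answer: $-77218011180$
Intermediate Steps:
$P = -164367$ ($P = 18214 - 182581 = -164367$)
$l{\left(q \right)} = -460 - q + 2 q^{2}$ ($l{\left(q \right)} = \left(\left(q^{2} + q^{2}\right) - 460\right) - q = \left(2 q^{2} - 460\right) - q = \left(-460 + 2 q^{2}\right) - q = -460 - q + 2 q^{2}$)
$\left(l{\left(-537 \right)} + s\right) \left(W{\left(234 \right)} + P\right) = \left(\left(-460 - -537 + 2 \left(-537\right)^{2}\right) - 106355\right) \left(234 - 164367\right) = \left(\left(-460 + 537 + 2 \cdot 288369\right) - 106355\right) \left(-164133\right) = \left(\left(-460 + 537 + 576738\right) - 106355\right) \left(-164133\right) = \left(576815 - 106355\right) \left(-164133\right) = 470460 \left(-164133\right) = -77218011180$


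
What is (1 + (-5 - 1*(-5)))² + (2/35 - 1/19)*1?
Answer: 668/665 ≈ 1.0045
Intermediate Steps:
(1 + (-5 - 1*(-5)))² + (2/35 - 1/19)*1 = (1 + (-5 + 5))² + (2*(1/35) - 1*1/19)*1 = (1 + 0)² + (2/35 - 1/19)*1 = 1² + (3/665)*1 = 1 + 3/665 = 668/665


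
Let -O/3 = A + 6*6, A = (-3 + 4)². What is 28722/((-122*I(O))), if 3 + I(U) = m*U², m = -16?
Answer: 4787/4008493 ≈ 0.0011942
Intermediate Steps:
A = 1 (A = 1² = 1)
O = -111 (O = -3*(1 + 6*6) = -3*(1 + 36) = -3*37 = -111)
I(U) = -3 - 16*U²
28722/((-122*I(O))) = 28722/((-122*(-3 - 16*(-111)²))) = 28722/((-122*(-3 - 16*12321))) = 28722/((-122*(-3 - 197136))) = 28722/((-122*(-197139))) = 28722/24050958 = 28722*(1/24050958) = 4787/4008493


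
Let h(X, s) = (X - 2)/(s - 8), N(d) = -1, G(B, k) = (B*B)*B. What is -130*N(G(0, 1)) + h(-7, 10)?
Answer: 251/2 ≈ 125.50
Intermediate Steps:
G(B, k) = B³ (G(B, k) = B²*B = B³)
h(X, s) = (-2 + X)/(-8 + s)
-130*N(G(0, 1)) + h(-7, 10) = -130*(-1) + (-2 - 7)/(-8 + 10) = 130 - 9/2 = 251/2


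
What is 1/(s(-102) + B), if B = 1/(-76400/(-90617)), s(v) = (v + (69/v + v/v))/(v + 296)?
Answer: 125983600/83398733 ≈ 1.5106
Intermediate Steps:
s(v) = (1 + v + 69/v)/(296 + v) (s(v) = (v + (69/v + 1))/(296 + v) = (v + (1 + 69/v))/(296 + v) = (1 + v + 69/v)/(296 + v))
B = 90617/76400 (B = 1/(-76400*(-1/90617)) = 1/(76400/90617) = 90617/76400 ≈ 1.1861)
1/(s(-102) + B) = 1/((69 - 102 + (-102)²)/((-102)*(296 - 102)) + 90617/76400) = 1/(-1/102*(69 - 102 + 10404)/194 + 90617/76400) = 1/(-1/102*1/194*10371 + 90617/76400) = 1/(-3457/6596 + 90617/76400) = 1/(83398733/125983600) = 125983600/83398733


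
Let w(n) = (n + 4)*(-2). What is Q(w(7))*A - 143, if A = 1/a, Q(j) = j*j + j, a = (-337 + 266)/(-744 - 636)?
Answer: 627407/71 ≈ 8836.7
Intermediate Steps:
w(n) = -8 - 2*n (w(n) = (4 + n)*(-2) = -8 - 2*n)
a = 71/1380 (a = -71/(-1380) = -71*(-1/1380) = 71/1380 ≈ 0.051449)
Q(j) = j + j**2 (Q(j) = j**2 + j = j + j**2)
A = 1380/71 (A = 1/(71/1380) = 1380/71 ≈ 19.437)
Q(w(7))*A - 143 = ((-8 - 2*7)*(1 + (-8 - 2*7)))*(1380/71) - 143 = ((-8 - 14)*(1 + (-8 - 14)))*(1380/71) - 143 = -22*(1 - 22)*(1380/71) - 143 = -22*(-21)*(1380/71) - 143 = 462*(1380/71) - 143 = 637560/71 - 143 = 627407/71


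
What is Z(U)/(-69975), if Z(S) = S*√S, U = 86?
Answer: -86*√86/69975 ≈ -0.011397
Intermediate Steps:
Z(S) = S^(3/2)
Z(U)/(-69975) = 86^(3/2)/(-69975) = (86*√86)*(-1/69975) = -86*√86/69975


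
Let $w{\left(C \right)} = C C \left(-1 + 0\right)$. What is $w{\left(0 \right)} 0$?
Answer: $0$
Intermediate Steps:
$w{\left(C \right)} = - C^{2}$ ($w{\left(C \right)} = C^{2} \left(-1\right) = - C^{2}$)
$w{\left(0 \right)} 0 = - 0^{2} \cdot 0 = \left(-1\right) 0 \cdot 0 = 0 \cdot 0 = 0$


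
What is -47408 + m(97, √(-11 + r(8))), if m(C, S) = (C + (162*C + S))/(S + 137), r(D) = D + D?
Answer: -443698805/9382 - 7837*√5/9382 ≈ -47294.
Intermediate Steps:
r(D) = 2*D
m(C, S) = (S + 163*C)/(137 + S) (m(C, S) = (C + (S + 162*C))/(137 + S) = (S + 163*C)/(137 + S))
-47408 + m(97, √(-11 + r(8))) = -47408 + (√(-11 + 2*8) + 163*97)/(137 + √(-11 + 2*8)) = -47408 + (√(-11 + 16) + 15811)/(137 + √(-11 + 16)) = -47408 + (√5 + 15811)/(137 + √5) = -47408 + (15811 + √5)/(137 + √5)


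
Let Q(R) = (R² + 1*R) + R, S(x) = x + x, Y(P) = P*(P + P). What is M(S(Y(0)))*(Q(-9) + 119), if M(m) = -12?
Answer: -2184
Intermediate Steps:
Y(P) = 2*P² (Y(P) = P*(2*P) = 2*P²)
S(x) = 2*x
Q(R) = R² + 2*R (Q(R) = (R² + R) + R = (R + R²) + R = R² + 2*R)
M(S(Y(0)))*(Q(-9) + 119) = -12*(-9*(2 - 9) + 119) = -12*(-9*(-7) + 119) = -12*(63 + 119) = -12*182 = -2184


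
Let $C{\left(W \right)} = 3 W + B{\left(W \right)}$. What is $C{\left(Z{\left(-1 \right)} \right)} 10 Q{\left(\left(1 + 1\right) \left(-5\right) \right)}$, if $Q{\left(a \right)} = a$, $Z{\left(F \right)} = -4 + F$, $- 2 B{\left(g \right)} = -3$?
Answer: $1350$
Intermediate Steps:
$B{\left(g \right)} = \frac{3}{2}$ ($B{\left(g \right)} = \left(- \frac{1}{2}\right) \left(-3\right) = \frac{3}{2}$)
$C{\left(W \right)} = \frac{3}{2} + 3 W$ ($C{\left(W \right)} = 3 W + \frac{3}{2} = \frac{3}{2} + 3 W$)
$C{\left(Z{\left(-1 \right)} \right)} 10 Q{\left(\left(1 + 1\right) \left(-5\right) \right)} = \left(\frac{3}{2} + 3 \left(-4 - 1\right)\right) 10 \left(1 + 1\right) \left(-5\right) = \left(\frac{3}{2} + 3 \left(-5\right)\right) 10 \cdot 2 \left(-5\right) = \left(\frac{3}{2} - 15\right) 10 \left(-10\right) = \left(- \frac{27}{2}\right) 10 \left(-10\right) = \left(-135\right) \left(-10\right) = 1350$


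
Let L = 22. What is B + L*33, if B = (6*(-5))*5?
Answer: 576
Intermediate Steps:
B = -150 (B = -30*5 = -150)
B + L*33 = -150 + 22*33 = -150 + 726 = 576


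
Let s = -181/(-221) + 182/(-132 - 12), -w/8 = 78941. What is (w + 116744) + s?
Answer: -8191250087/15912 ≈ -5.1478e+5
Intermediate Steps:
w = -631528 (w = -8*78941 = -631528)
s = -7079/15912 (s = -181*(-1/221) + 182/(-144) = 181/221 - 1/144*182 = 181/221 - 91/72 = -7079/15912 ≈ -0.44488)
(w + 116744) + s = (-631528 + 116744) - 7079/15912 = -514784 - 7079/15912 = -8191250087/15912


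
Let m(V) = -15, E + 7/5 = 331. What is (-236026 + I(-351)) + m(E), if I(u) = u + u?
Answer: -236743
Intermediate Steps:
I(u) = 2*u
E = 1648/5 (E = -7/5 + 331 = 1648/5 ≈ 329.60)
(-236026 + I(-351)) + m(E) = (-236026 + 2*(-351)) - 15 = (-236026 - 702) - 15 = -236728 - 15 = -236743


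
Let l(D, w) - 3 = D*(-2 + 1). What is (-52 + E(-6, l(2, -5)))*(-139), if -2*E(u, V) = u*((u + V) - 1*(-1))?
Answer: 8896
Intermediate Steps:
l(D, w) = 3 - D (l(D, w) = 3 + D*(-2 + 1) = 3 + D*(-1) = 3 - D)
E(u, V) = -u*(1 + V + u)/2 (E(u, V) = -u*((u + V) - 1*(-1))/2 = -u*((V + u) + 1)/2 = -u*(1 + V + u)/2)
(-52 + E(-6, l(2, -5)))*(-139) = (-52 - ½*(-6)*(1 + (3 - 1*2) - 6))*(-139) = (-52 - ½*(-6)*(1 + (3 - 2) - 6))*(-139) = (-52 - ½*(-6)*(1 + 1 - 6))*(-139) = (-52 - ½*(-6)*(-4))*(-139) = (-52 - 12)*(-139) = -64*(-139) = 8896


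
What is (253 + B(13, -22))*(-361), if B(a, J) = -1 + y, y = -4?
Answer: -89528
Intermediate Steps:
B(a, J) = -5 (B(a, J) = -1 - 4 = -5)
(253 + B(13, -22))*(-361) = (253 - 5)*(-361) = 248*(-361) = -89528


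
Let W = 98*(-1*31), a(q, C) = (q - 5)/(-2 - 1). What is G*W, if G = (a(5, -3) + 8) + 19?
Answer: -82026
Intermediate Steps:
a(q, C) = 5/3 - q/3 (a(q, C) = (-5 + q)/(-3) = (-5 + q)*(-⅓) = 5/3 - q/3)
W = -3038 (W = 98*(-31) = -3038)
G = 27 (G = ((5/3 - ⅓*5) + 8) + 19 = ((5/3 - 5/3) + 8) + 19 = (0 + 8) + 19 = 8 + 19 = 27)
G*W = 27*(-3038) = -82026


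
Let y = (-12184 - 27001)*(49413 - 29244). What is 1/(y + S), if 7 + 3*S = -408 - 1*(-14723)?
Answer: -3/2370952487 ≈ -1.2653e-9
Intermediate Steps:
y = -790322265 (y = -39185*20169 = -790322265)
S = 14308/3 (S = -7/3 + (-408 - 1*(-14723))/3 = -7/3 + (-408 + 14723)/3 = -7/3 + (⅓)*14315 = -7/3 + 14315/3 = 14308/3 ≈ 4769.3)
1/(y + S) = 1/(-790322265 + 14308/3) = 1/(-2370952487/3) = -3/2370952487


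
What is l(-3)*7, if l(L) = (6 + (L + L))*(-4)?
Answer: 0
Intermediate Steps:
l(L) = -24 - 8*L (l(L) = (6 + 2*L)*(-4) = -24 - 8*L)
l(-3)*7 = (-24 - 8*(-3))*7 = (-24 + 24)*7 = 0*7 = 0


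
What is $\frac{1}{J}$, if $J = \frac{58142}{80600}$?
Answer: $\frac{40300}{29071} \approx 1.3863$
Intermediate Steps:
$J = \frac{29071}{40300}$ ($J = 58142 \cdot \frac{1}{80600} = \frac{29071}{40300} \approx 0.72136$)
$\frac{1}{J} = \frac{1}{\frac{29071}{40300}} = \frac{40300}{29071}$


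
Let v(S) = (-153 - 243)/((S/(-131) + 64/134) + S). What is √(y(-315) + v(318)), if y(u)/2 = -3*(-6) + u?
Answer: 3*I*√31808502377905/693493 ≈ 24.398*I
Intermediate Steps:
v(S) = -396/(32/67 + 130*S/131) (v(S) = -396/((S*(-1/131) + 64*(1/134)) + S) = -396/((-S/131 + 32/67) + S) = -396/((32/67 - S/131) + S) = -396/(32/67 + 130*S/131))
y(u) = 36 + 2*u (y(u) = 2*(-3*(-6) + u) = 2*(18 + u) = 36 + 2*u)
√(y(-315) + v(318)) = √((36 + 2*(-315)) - 1737846/(2096 + 4355*318)) = √((36 - 630) - 1737846/(2096 + 1384890)) = √(-594 - 1737846/1386986) = √(-594 - 1737846*1/1386986) = √(-594 - 868923/693493) = √(-412803765/693493) = 3*I*√31808502377905/693493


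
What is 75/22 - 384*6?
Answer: -50613/22 ≈ -2300.6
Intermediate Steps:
75/22 - 384*6 = 75*(1/22) - 64*36 = 75/22 - 2304 = -50613/22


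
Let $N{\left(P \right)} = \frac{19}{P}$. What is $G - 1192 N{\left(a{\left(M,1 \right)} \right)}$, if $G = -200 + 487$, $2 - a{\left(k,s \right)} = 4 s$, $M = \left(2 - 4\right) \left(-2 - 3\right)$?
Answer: $11611$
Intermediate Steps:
$M = 10$ ($M = \left(-2\right) \left(-5\right) = 10$)
$a{\left(k,s \right)} = 2 - 4 s$
$G = 287$
$G - 1192 N{\left(a{\left(M,1 \right)} \right)} = 287 - 1192 \frac{19}{2 - 4} = 287 - 1192 \frac{19}{-2} = 287 - 1192 \cdot 19 \left(- \frac{1}{2}\right) = 287 - -11324 = 287 + 11324 = 11611$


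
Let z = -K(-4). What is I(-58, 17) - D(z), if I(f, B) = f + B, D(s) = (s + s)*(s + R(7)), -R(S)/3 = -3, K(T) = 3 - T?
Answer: -13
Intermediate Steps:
R(S) = 9 (R(S) = -3*(-3) = 9)
z = -7 (z = -(3 - 1*(-4)) = -(3 + 4) = -1*7 = -7)
D(s) = 2*s*(9 + s) (D(s) = (s + s)*(s + 9) = (2*s)*(9 + s) = 2*s*(9 + s))
I(f, B) = B + f
I(-58, 17) - D(z) = (17 - 58) - 2*(-7)*(9 - 7) = -41 - 2*(-7)*2 = -41 - 1*(-28) = -41 + 28 = -13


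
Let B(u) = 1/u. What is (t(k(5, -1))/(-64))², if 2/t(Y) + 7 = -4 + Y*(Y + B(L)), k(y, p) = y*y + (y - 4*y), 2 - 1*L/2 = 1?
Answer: 1/9048064 ≈ 1.1052e-7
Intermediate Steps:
L = 2 (L = 4 - 2*1 = 4 - 2 = 2)
B(u) = 1/u
k(y, p) = y² - 3*y
t(Y) = 2/(-11 + Y*(½ + Y)) (t(Y) = 2/(-7 + (-4 + Y*(Y + 1/2))) = 2/(-7 + (-4 + Y*(Y + ½))) = 2/(-7 + (-4 + Y*(½ + Y))) = 2/(-11 + Y*(½ + Y)))
(t(k(5, -1))/(-64))² = ((4/(-22 + 5*(-3 + 5) + 2*(5*(-3 + 5))²))/(-64))² = ((4/(-22 + 5*2 + 2*(5*2)²))*(-1/64))² = ((4/(-22 + 10 + 2*10²))*(-1/64))² = ((4/(-22 + 10 + 2*100))*(-1/64))² = ((4/(-22 + 10 + 200))*(-1/64))² = ((4/188)*(-1/64))² = ((4*(1/188))*(-1/64))² = ((1/47)*(-1/64))² = (-1/3008)² = 1/9048064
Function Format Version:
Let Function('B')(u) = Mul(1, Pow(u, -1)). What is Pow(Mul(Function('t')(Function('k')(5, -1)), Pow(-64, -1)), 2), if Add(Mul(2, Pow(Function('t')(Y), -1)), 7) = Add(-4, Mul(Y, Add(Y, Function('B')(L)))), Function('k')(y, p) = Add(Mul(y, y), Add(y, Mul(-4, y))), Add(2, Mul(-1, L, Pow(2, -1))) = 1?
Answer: Rational(1, 9048064) ≈ 1.1052e-7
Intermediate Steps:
L = 2 (L = Add(4, Mul(-2, 1)) = Add(4, -2) = 2)
Function('B')(u) = Pow(u, -1)
Function('k')(y, p) = Add(Pow(y, 2), Mul(-3, y))
Function('t')(Y) = Mul(2, Pow(Add(-11, Mul(Y, Add(Rational(1, 2), Y))), -1)) (Function('t')(Y) = Mul(2, Pow(Add(-7, Add(-4, Mul(Y, Add(Y, Pow(2, -1))))), -1)) = Mul(2, Pow(Add(-7, Add(-4, Mul(Y, Add(Y, Rational(1, 2))))), -1)) = Mul(2, Pow(Add(-7, Add(-4, Mul(Y, Add(Rational(1, 2), Y)))), -1)) = Mul(2, Pow(Add(-11, Mul(Y, Add(Rational(1, 2), Y))), -1)))
Pow(Mul(Function('t')(Function('k')(5, -1)), Pow(-64, -1)), 2) = Pow(Mul(Mul(4, Pow(Add(-22, Mul(5, Add(-3, 5)), Mul(2, Pow(Mul(5, Add(-3, 5)), 2))), -1)), Pow(-64, -1)), 2) = Pow(Mul(Mul(4, Pow(Add(-22, Mul(5, 2), Mul(2, Pow(Mul(5, 2), 2))), -1)), Rational(-1, 64)), 2) = Pow(Mul(Mul(4, Pow(Add(-22, 10, Mul(2, Pow(10, 2))), -1)), Rational(-1, 64)), 2) = Pow(Mul(Mul(4, Pow(Add(-22, 10, Mul(2, 100)), -1)), Rational(-1, 64)), 2) = Pow(Mul(Mul(4, Pow(Add(-22, 10, 200), -1)), Rational(-1, 64)), 2) = Pow(Mul(Mul(4, Pow(188, -1)), Rational(-1, 64)), 2) = Pow(Mul(Mul(4, Rational(1, 188)), Rational(-1, 64)), 2) = Pow(Mul(Rational(1, 47), Rational(-1, 64)), 2) = Pow(Rational(-1, 3008), 2) = Rational(1, 9048064)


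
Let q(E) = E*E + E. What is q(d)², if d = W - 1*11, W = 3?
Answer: 3136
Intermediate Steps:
d = -8 (d = 3 - 1*11 = 3 - 11 = -8)
q(E) = E + E² (q(E) = E² + E = E + E²)
q(d)² = (-8*(1 - 8))² = (-8*(-7))² = 56² = 3136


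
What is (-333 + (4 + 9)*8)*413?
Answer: -94577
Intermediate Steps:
(-333 + (4 + 9)*8)*413 = (-333 + 13*8)*413 = (-333 + 104)*413 = -229*413 = -94577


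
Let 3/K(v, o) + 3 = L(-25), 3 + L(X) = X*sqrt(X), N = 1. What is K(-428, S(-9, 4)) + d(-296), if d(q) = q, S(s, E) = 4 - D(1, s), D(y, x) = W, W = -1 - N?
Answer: -4635674/15661 + 375*I/15661 ≈ -296.0 + 0.023945*I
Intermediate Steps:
L(X) = -3 + X**(3/2) (L(X) = -3 + X*sqrt(X) = -3 + X**(3/2))
W = -2 (W = -1 - 1*1 = -1 - 1 = -2)
D(y, x) = -2
S(s, E) = 6 (S(s, E) = 4 - 1*(-2) = 4 + 2 = 6)
K(v, o) = 3*(-6 + 125*I)/15661 (K(v, o) = 3/(-3 + (-3 + (-25)**(3/2))) = 3/(-3 + (-3 - 125*I)) = 3/(-6 - 125*I) = 3*((-6 + 125*I)/15661) = 3*(-6 + 125*I)/15661)
K(-428, S(-9, 4)) + d(-296) = (-18/15661 + 375*I/15661) - 296 = -4635674/15661 + 375*I/15661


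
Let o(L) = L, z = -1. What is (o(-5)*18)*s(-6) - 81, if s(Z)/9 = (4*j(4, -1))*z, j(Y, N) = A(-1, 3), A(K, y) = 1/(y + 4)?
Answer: 2673/7 ≈ 381.86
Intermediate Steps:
A(K, y) = 1/(4 + y)
j(Y, N) = ⅐ (j(Y, N) = 1/(4 + 3) = 1/7 = ⅐)
s(Z) = -36/7 (s(Z) = 9*((4*(⅐))*(-1)) = 9*((4/7)*(-1)) = 9*(-4/7) = -36/7)
(o(-5)*18)*s(-6) - 81 = -5*18*(-36/7) - 81 = -90*(-36/7) - 81 = 3240/7 - 81 = 2673/7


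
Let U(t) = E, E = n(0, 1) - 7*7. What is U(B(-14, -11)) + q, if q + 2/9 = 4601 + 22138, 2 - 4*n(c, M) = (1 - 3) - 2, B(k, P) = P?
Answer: 480443/18 ≈ 26691.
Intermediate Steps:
n(c, M) = 3/2 (n(c, M) = 1/2 - ((1 - 3) - 2)/4 = 1/2 - (-2 - 2)/4 = 1/2 - 1/4*(-4) = 1/2 + 1 = 3/2)
q = 240649/9 (q = -2/9 + (4601 + 22138) = -2/9 + 26739 = 240649/9 ≈ 26739.)
E = -95/2 (E = 3/2 - 7*7 = 3/2 - 49 = -95/2 ≈ -47.500)
U(t) = -95/2
U(B(-14, -11)) + q = -95/2 + 240649/9 = 480443/18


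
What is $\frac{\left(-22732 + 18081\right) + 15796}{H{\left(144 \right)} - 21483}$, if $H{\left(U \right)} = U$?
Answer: $- \frac{3715}{7113} \approx -0.52228$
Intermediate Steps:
$\frac{\left(-22732 + 18081\right) + 15796}{H{\left(144 \right)} - 21483} = \frac{\left(-22732 + 18081\right) + 15796}{144 - 21483} = \frac{-4651 + 15796}{-21339} = 11145 \left(- \frac{1}{21339}\right) = - \frac{3715}{7113}$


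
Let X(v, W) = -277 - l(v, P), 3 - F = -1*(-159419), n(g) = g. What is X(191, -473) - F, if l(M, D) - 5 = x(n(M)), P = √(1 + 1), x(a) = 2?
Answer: 159132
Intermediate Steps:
P = √2 ≈ 1.4142
l(M, D) = 7 (l(M, D) = 5 + 2 = 7)
F = -159416 (F = 3 - (-1)*(-159419) = 3 - 1*159419 = 3 - 159419 = -159416)
X(v, W) = -284 (X(v, W) = -277 - 1*7 = -277 - 7 = -284)
X(191, -473) - F = -284 - 1*(-159416) = -284 + 159416 = 159132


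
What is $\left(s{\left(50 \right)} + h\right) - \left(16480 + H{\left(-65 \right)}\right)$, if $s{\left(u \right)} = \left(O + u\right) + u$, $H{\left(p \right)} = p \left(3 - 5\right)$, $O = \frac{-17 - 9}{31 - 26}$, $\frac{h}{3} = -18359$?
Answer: $- \frac{357961}{5} \approx -71592.0$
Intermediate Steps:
$h = -55077$ ($h = 3 \left(-18359\right) = -55077$)
$O = - \frac{26}{5} \approx -5.2$
$H{\left(p \right)} = - 2 p$ ($H{\left(p \right)} = p \left(-2\right) = - 2 p$)
$s{\left(u \right)} = - \frac{26}{5} + 2 u$ ($s{\left(u \right)} = \left(- \frac{26}{5} + u\right) + u = - \frac{26}{5} + 2 u$)
$\left(s{\left(50 \right)} + h\right) - \left(16480 + H{\left(-65 \right)}\right) = \left(\left(- \frac{26}{5} + 2 \cdot 50\right) - 55077\right) - \left(16480 - -130\right) = \left(\left(- \frac{26}{5} + 100\right) - 55077\right) - 16610 = \left(\frac{474}{5} - 55077\right) - 16610 = - \frac{274911}{5} - 16610 = - \frac{357961}{5}$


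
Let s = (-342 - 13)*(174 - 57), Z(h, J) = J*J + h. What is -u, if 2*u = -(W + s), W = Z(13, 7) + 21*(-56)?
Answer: -42649/2 ≈ -21325.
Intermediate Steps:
Z(h, J) = h + J**2 (Z(h, J) = J**2 + h = h + J**2)
s = -41535 (s = -355*117 = -41535)
W = -1114 (W = (13 + 7**2) + 21*(-56) = (13 + 49) - 1176 = 62 - 1176 = -1114)
u = 42649/2 (u = (-(-1114 - 41535))/2 = (-1*(-42649))/2 = (1/2)*42649 = 42649/2 ≈ 21325.)
-u = -1*42649/2 = -42649/2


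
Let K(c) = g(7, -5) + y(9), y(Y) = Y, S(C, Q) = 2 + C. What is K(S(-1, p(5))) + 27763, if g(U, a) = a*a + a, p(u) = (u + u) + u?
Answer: 27792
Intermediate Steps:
p(u) = 3*u (p(u) = 2*u + u = 3*u)
g(U, a) = a + a² (g(U, a) = a² + a = a + a²)
K(c) = 29 (K(c) = -5*(1 - 5) + 9 = -5*(-4) + 9 = 20 + 9 = 29)
K(S(-1, p(5))) + 27763 = 29 + 27763 = 27792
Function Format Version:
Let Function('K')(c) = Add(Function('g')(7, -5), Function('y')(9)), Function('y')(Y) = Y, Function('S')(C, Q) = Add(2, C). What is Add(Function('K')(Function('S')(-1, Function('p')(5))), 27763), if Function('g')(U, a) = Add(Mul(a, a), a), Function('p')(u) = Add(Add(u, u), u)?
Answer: 27792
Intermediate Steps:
Function('p')(u) = Mul(3, u) (Function('p')(u) = Add(Mul(2, u), u) = Mul(3, u))
Function('g')(U, a) = Add(a, Pow(a, 2)) (Function('g')(U, a) = Add(Pow(a, 2), a) = Add(a, Pow(a, 2)))
Function('K')(c) = 29 (Function('K')(c) = Add(Mul(-5, Add(1, -5)), 9) = Add(Mul(-5, -4), 9) = Add(20, 9) = 29)
Add(Function('K')(Function('S')(-1, Function('p')(5))), 27763) = Add(29, 27763) = 27792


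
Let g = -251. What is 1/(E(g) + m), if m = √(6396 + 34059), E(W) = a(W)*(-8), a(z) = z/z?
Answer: 8/40391 + 3*√4495/40391 ≈ 0.0051777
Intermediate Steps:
a(z) = 1
E(W) = -8 (E(W) = 1*(-8) = -8)
m = 3*√4495 (m = √40455 = 3*√4495 ≈ 201.13)
1/(E(g) + m) = 1/(-8 + 3*√4495)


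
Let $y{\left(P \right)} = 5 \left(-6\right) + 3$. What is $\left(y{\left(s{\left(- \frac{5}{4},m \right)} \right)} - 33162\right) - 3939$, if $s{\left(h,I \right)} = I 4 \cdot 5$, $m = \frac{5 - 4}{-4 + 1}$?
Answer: $-37128$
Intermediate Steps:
$m = - \frac{1}{3}$ ($m = 1 \frac{1}{-3} = 1 \left(- \frac{1}{3}\right) = - \frac{1}{3} \approx -0.33333$)
$s{\left(h,I \right)} = 20 I$ ($s{\left(h,I \right)} = 4 I 5 = 20 I$)
$y{\left(P \right)} = -27$ ($y{\left(P \right)} = -30 + 3 = -27$)
$\left(y{\left(s{\left(- \frac{5}{4},m \right)} \right)} - 33162\right) - 3939 = \left(-27 - 33162\right) - 3939 = -33189 - 3939 = -37128$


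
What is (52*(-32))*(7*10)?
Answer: -116480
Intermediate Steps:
(52*(-32))*(7*10) = -1664*70 = -116480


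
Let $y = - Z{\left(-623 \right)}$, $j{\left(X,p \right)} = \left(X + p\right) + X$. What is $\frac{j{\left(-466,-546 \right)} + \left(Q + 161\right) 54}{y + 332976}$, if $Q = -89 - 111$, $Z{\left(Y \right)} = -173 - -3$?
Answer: $- \frac{1792}{166573} \approx -0.010758$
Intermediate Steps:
$Z{\left(Y \right)} = -170$ ($Z{\left(Y \right)} = -173 + 3 = -170$)
$j{\left(X,p \right)} = p + 2 X$
$Q = -200$
$y = 170$ ($y = \left(-1\right) \left(-170\right) = 170$)
$\frac{j{\left(-466,-546 \right)} + \left(Q + 161\right) 54}{y + 332976} = \frac{\left(-546 + 2 \left(-466\right)\right) + \left(-200 + 161\right) 54}{170 + 332976} = \frac{\left(-546 - 932\right) - 2106}{333146} = \left(-1478 - 2106\right) \frac{1}{333146} = \left(-3584\right) \frac{1}{333146} = - \frac{1792}{166573}$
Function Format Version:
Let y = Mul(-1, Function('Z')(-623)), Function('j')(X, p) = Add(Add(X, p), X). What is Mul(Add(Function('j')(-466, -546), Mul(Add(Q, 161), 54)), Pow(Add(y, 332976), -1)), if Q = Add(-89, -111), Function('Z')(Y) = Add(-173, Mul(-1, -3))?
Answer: Rational(-1792, 166573) ≈ -0.010758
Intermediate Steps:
Function('Z')(Y) = -170 (Function('Z')(Y) = Add(-173, 3) = -170)
Function('j')(X, p) = Add(p, Mul(2, X))
Q = -200
y = 170 (y = Mul(-1, -170) = 170)
Mul(Add(Function('j')(-466, -546), Mul(Add(Q, 161), 54)), Pow(Add(y, 332976), -1)) = Mul(Add(Add(-546, Mul(2, -466)), Mul(Add(-200, 161), 54)), Pow(Add(170, 332976), -1)) = Mul(Add(Add(-546, -932), Mul(-39, 54)), Pow(333146, -1)) = Mul(Add(-1478, -2106), Rational(1, 333146)) = Mul(-3584, Rational(1, 333146)) = Rational(-1792, 166573)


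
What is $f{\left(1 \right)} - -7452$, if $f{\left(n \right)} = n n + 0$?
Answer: $7453$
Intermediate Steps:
$f{\left(n \right)} = n^{2}$ ($f{\left(n \right)} = n^{2} + 0 = n^{2}$)
$f{\left(1 \right)} - -7452 = 1^{2} - -7452 = 1 + 7452 = 7453$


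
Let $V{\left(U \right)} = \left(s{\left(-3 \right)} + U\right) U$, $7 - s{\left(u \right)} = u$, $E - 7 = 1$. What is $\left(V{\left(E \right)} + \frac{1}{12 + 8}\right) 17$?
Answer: $\frac{48977}{20} \approx 2448.9$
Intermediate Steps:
$E = 8$ ($E = 7 + 1 = 8$)
$s{\left(u \right)} = 7 - u$
$V{\left(U \right)} = U \left(10 + U\right)$ ($V{\left(U \right)} = \left(\left(7 - -3\right) + U\right) U = \left(\left(7 + 3\right) + U\right) U = \left(10 + U\right) U = U \left(10 + U\right)$)
$\left(V{\left(E \right)} + \frac{1}{12 + 8}\right) 17 = \left(8 \left(10 + 8\right) + \frac{1}{12 + 8}\right) 17 = \left(8 \cdot 18 + \frac{1}{20}\right) 17 = \left(144 + \frac{1}{20}\right) 17 = \frac{2881}{20} \cdot 17 = \frac{48977}{20}$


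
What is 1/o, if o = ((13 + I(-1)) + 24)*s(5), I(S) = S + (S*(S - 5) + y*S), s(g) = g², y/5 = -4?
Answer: 1/1550 ≈ 0.00064516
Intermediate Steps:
y = -20 (y = 5*(-4) = -20)
I(S) = -19*S + S*(-5 + S) (I(S) = S + (S*(S - 5) - 20*S) = S + (S*(-5 + S) - 20*S) = S + (-20*S + S*(-5 + S)) = -19*S + S*(-5 + S))
o = 1550 (o = ((13 - (-24 - 1)) + 24)*5² = ((13 - 1*(-25)) + 24)*25 = ((13 + 25) + 24)*25 = (38 + 24)*25 = 62*25 = 1550)
1/o = 1/1550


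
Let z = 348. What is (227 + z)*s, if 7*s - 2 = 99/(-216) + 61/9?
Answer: 344425/504 ≈ 683.38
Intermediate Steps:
s = 599/504 (s = 2/7 + (99/(-216) + 61/9)/7 = 2/7 + (99*(-1/216) + 61*(⅑))/7 = 2/7 + (-11/24 + 61/9)/7 = 2/7 + (⅐)*(455/72) = 2/7 + 65/72 = 599/504 ≈ 1.1885)
(227 + z)*s = (227 + 348)*(599/504) = 575*(599/504) = 344425/504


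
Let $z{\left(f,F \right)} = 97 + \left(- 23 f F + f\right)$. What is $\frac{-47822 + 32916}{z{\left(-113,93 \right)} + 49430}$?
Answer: $- \frac{14906}{291121} \approx -0.051202$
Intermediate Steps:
$z{\left(f,F \right)} = 97 + f - 23 F f$ ($z{\left(f,F \right)} = 97 - \left(- f + 23 F f\right) = 97 + f - 23 F f$)
$\frac{-47822 + 32916}{z{\left(-113,93 \right)} + 49430} = \frac{-47822 + 32916}{\left(97 - 113 - 2139 \left(-113\right)\right) + 49430} = - \frac{14906}{\left(97 - 113 + 241707\right) + 49430} = - \frac{14906}{241691 + 49430} = - \frac{14906}{291121}$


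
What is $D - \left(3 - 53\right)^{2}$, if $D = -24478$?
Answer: $-26978$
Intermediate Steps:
$D - \left(3 - 53\right)^{2} = -24478 - \left(3 - 53\right)^{2} = -24478 - \left(-50\right)^{2} = -24478 - 2500 = -26978$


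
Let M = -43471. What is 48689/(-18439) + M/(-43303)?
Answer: -1306817998/798464017 ≈ -1.6367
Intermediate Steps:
48689/(-18439) + M/(-43303) = 48689/(-18439) - 43471/(-43303) = 48689*(-1/18439) - 43471*(-1/43303) = -48689/18439 + 43471/43303 = -1306817998/798464017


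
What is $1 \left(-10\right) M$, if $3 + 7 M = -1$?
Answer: $\frac{40}{7} \approx 5.7143$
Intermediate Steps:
$M = - \frac{4}{7}$ ($M = - \frac{3}{7} + \frac{1}{7} \left(-1\right) = - \frac{3}{7} - \frac{1}{7} = - \frac{4}{7} \approx -0.57143$)
$1 \left(-10\right) M = 1 \left(-10\right) \left(- \frac{4}{7}\right) = \left(-10\right) \left(- \frac{4}{7}\right) = \frac{40}{7}$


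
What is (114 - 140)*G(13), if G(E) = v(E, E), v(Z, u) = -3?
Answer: 78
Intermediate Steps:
G(E) = -3
(114 - 140)*G(13) = (114 - 140)*(-3) = -26*(-3) = 78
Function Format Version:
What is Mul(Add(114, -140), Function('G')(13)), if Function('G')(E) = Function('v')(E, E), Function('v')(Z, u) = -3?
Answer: 78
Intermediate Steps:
Function('G')(E) = -3
Mul(Add(114, -140), Function('G')(13)) = Mul(Add(114, -140), -3) = Mul(-26, -3) = 78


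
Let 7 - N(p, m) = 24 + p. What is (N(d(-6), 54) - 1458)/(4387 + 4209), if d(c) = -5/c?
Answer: -1265/7368 ≈ -0.17169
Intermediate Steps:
N(p, m) = -17 - p (N(p, m) = 7 - (24 + p) = 7 + (-24 - p) = -17 - p)
(N(d(-6), 54) - 1458)/(4387 + 4209) = ((-17 - (-5)/(-6)) - 1458)/(4387 + 4209) = ((-17 - (-5)*(-1)/6) - 1458)/8596 = ((-17 - 1*⅚) - 1458)*(1/8596) = ((-17 - ⅚) - 1458)*(1/8596) = (-107/6 - 1458)*(1/8596) = -8855/6*1/8596 = -1265/7368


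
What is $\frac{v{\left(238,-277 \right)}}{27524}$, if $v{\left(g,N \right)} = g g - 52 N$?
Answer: $\frac{17762}{6881} \approx 2.5813$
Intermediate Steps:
$v{\left(g,N \right)} = g^{2} - 52 N$
$\frac{v{\left(238,-277 \right)}}{27524} = \frac{238^{2} - -14404}{27524} = \left(56644 + 14404\right) \frac{1}{27524} = 71048 \cdot \frac{1}{27524} = \frac{17762}{6881}$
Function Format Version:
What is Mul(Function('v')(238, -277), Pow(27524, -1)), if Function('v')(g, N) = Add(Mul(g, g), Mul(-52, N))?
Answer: Rational(17762, 6881) ≈ 2.5813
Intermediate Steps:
Function('v')(g, N) = Add(Pow(g, 2), Mul(-52, N))
Mul(Function('v')(238, -277), Pow(27524, -1)) = Mul(Add(Pow(238, 2), Mul(-52, -277)), Pow(27524, -1)) = Mul(Add(56644, 14404), Rational(1, 27524)) = Mul(71048, Rational(1, 27524)) = Rational(17762, 6881)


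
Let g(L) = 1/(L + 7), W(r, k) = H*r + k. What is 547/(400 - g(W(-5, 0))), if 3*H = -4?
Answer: 22427/16397 ≈ 1.3678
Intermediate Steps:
H = -4/3 (H = (⅓)*(-4) = -4/3 ≈ -1.3333)
W(r, k) = k - 4*r/3 (W(r, k) = -4*r/3 + k = k - 4*r/3)
g(L) = 1/(7 + L)
547/(400 - g(W(-5, 0))) = 547/(400 - 1/(7 + (0 - 4/3*(-5)))) = 547/(400 - 1/(7 + (0 + 20/3))) = 547/(400 - 1/(7 + 20/3)) = 547/(400 - 1/41/3) = 547/(400 - 1*3/41) = 547/(400 - 3/41) = 547/(16397/41) = 547*(41/16397) = 22427/16397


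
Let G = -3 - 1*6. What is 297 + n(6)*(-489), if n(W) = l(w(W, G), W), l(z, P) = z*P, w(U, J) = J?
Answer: 26703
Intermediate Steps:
G = -9 (G = -3 - 6 = -9)
l(z, P) = P*z
n(W) = -9*W (n(W) = W*(-9) = -9*W)
297 + n(6)*(-489) = 297 - 9*6*(-489) = 297 - 54*(-489) = 297 + 26406 = 26703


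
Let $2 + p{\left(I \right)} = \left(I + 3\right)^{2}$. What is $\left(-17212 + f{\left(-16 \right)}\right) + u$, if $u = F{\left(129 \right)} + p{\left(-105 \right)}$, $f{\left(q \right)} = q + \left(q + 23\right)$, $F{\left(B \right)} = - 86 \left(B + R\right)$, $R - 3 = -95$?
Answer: $-10001$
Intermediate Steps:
$R = -92$ ($R = 3 - 95 = -92$)
$p{\left(I \right)} = -2 + \left(3 + I\right)^{2}$ ($p{\left(I \right)} = -2 + \left(I + 3\right)^{2} = -2 + \left(3 + I\right)^{2}$)
$F{\left(B \right)} = 7912 - 86 B$ ($F{\left(B \right)} = - 86 \left(B - 92\right) = - 86 \left(-92 + B\right) = 7912 - 86 B$)
$f{\left(q \right)} = 23 + 2 q$ ($f{\left(q \right)} = q + \left(23 + q\right) = 23 + 2 q$)
$u = 7220$ ($u = \left(7912 - 11094\right) - \left(2 - \left(3 - 105\right)^{2}\right) = \left(7912 - 11094\right) - \left(2 - \left(-102\right)^{2}\right) = -3182 + \left(-2 + 10404\right) = -3182 + 10402 = 7220$)
$\left(-17212 + f{\left(-16 \right)}\right) + u = \left(-17212 + \left(23 + 2 \left(-16\right)\right)\right) + 7220 = \left(-17212 + \left(23 - 32\right)\right) + 7220 = \left(-17212 - 9\right) + 7220 = -17221 + 7220 = -10001$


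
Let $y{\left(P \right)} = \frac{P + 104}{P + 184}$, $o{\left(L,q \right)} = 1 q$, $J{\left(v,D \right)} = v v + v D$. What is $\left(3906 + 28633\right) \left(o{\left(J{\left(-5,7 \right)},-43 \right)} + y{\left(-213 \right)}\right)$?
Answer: $- \frac{37029382}{29} \approx -1.2769 \cdot 10^{6}$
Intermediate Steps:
$J{\left(v,D \right)} = v^{2} + D v$
$o{\left(L,q \right)} = q$
$y{\left(P \right)} = \frac{104 + P}{184 + P}$
$\left(3906 + 28633\right) \left(o{\left(J{\left(-5,7 \right)},-43 \right)} + y{\left(-213 \right)}\right) = \left(3906 + 28633\right) \left(-43 + \frac{104 - 213}{184 - 213}\right) = 32539 \left(-43 + \frac{1}{-29} \left(-109\right)\right) = 32539 \left(-43 - - \frac{109}{29}\right) = 32539 \left(-43 + \frac{109}{29}\right) = 32539 \left(- \frac{1138}{29}\right) = - \frac{37029382}{29}$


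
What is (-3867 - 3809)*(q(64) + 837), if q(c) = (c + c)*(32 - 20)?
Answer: -18215148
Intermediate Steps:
q(c) = 24*c (q(c) = (2*c)*12 = 24*c)
(-3867 - 3809)*(q(64) + 837) = (-3867 - 3809)*(24*64 + 837) = -7676*(1536 + 837) = -7676*2373 = -18215148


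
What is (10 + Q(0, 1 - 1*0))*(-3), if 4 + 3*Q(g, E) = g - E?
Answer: -25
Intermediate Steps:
Q(g, E) = -4/3 - E/3 + g/3 (Q(g, E) = -4/3 + (g - E)/3 = -4/3 + (-E/3 + g/3) = -4/3 - E/3 + g/3)
(10 + Q(0, 1 - 1*0))*(-3) = (10 + (-4/3 - (1 - 1*0)/3 + (⅓)*0))*(-3) = (10 + (-4/3 - (1 + 0)/3 + 0))*(-3) = (10 + (-4/3 - ⅓*1 + 0))*(-3) = (10 + (-4/3 - ⅓ + 0))*(-3) = (10 - 5/3)*(-3) = (25/3)*(-3) = -25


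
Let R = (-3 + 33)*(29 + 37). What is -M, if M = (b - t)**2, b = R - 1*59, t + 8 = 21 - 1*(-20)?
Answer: -3564544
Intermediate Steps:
R = 1980 (R = 30*66 = 1980)
t = 33 (t = -8 + (21 - 1*(-20)) = -8 + (21 + 20) = -8 + 41 = 33)
b = 1921 (b = 1980 - 1*59 = 1980 - 59 = 1921)
M = 3564544 (M = (1921 - 1*33)**2 = (1921 - 33)**2 = 1888**2 = 3564544)
-M = -1*3564544 = -3564544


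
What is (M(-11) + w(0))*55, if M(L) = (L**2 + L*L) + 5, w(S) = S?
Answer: 13585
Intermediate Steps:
M(L) = 5 + 2*L**2 (M(L) = (L**2 + L**2) + 5 = 2*L**2 + 5 = 5 + 2*L**2)
(M(-11) + w(0))*55 = ((5 + 2*(-11)**2) + 0)*55 = ((5 + 2*121) + 0)*55 = ((5 + 242) + 0)*55 = (247 + 0)*55 = 247*55 = 13585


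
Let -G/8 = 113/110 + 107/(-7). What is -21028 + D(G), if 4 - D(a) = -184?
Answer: -20840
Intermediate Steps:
G = 43916/385 (G = -8*(113/110 + 107/(-7)) = -8*(113*(1/110) + 107*(-⅐)) = -8*(113/110 - 107/7) = -8*(-10979/770) = 43916/385 ≈ 114.07)
D(a) = 188 (D(a) = 4 - 1*(-184) = 4 + 184 = 188)
-21028 + D(G) = -21028 + 188 = -20840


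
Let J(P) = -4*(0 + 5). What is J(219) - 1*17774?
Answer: -17794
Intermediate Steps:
J(P) = -20 (J(P) = -4*5 = -20)
J(219) - 1*17774 = -20 - 1*17774 = -20 - 17774 = -17794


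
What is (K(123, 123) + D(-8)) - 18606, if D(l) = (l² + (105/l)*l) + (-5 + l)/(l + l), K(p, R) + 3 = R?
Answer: -293059/16 ≈ -18316.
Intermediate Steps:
K(p, R) = -3 + R
D(l) = 105 + l² + (-5 + l)/(2*l) (D(l) = (l² + 105) + (-5 + l)/((2*l)) = (105 + l²) + (-5 + l)*(1/(2*l)) = (105 + l²) + (-5 + l)/(2*l) = 105 + l² + (-5 + l)/(2*l))
(K(123, 123) + D(-8)) - 18606 = ((-3 + 123) + (211/2 + (-8)² - 5/2/(-8))) - 18606 = (120 + (211/2 + 64 - 5/2*(-⅛))) - 18606 = (120 + (211/2 + 64 + 5/16)) - 18606 = (120 + 2717/16) - 18606 = 4637/16 - 18606 = -293059/16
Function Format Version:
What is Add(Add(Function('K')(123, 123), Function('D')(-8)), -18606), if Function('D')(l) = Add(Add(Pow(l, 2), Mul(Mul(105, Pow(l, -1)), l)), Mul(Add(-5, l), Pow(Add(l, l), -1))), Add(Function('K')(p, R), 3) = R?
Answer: Rational(-293059, 16) ≈ -18316.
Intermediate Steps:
Function('K')(p, R) = Add(-3, R)
Function('D')(l) = Add(105, Pow(l, 2), Mul(Rational(1, 2), Pow(l, -1), Add(-5, l))) (Function('D')(l) = Add(Add(Pow(l, 2), 105), Mul(Add(-5, l), Pow(Mul(2, l), -1))) = Add(Add(105, Pow(l, 2)), Mul(Add(-5, l), Mul(Rational(1, 2), Pow(l, -1)))) = Add(Add(105, Pow(l, 2)), Mul(Rational(1, 2), Pow(l, -1), Add(-5, l))) = Add(105, Pow(l, 2), Mul(Rational(1, 2), Pow(l, -1), Add(-5, l))))
Add(Add(Function('K')(123, 123), Function('D')(-8)), -18606) = Add(Add(Add(-3, 123), Add(Rational(211, 2), Pow(-8, 2), Mul(Rational(-5, 2), Pow(-8, -1)))), -18606) = Add(Add(120, Add(Rational(211, 2), 64, Mul(Rational(-5, 2), Rational(-1, 8)))), -18606) = Add(Add(120, Add(Rational(211, 2), 64, Rational(5, 16))), -18606) = Add(Add(120, Rational(2717, 16)), -18606) = Add(Rational(4637, 16), -18606) = Rational(-293059, 16)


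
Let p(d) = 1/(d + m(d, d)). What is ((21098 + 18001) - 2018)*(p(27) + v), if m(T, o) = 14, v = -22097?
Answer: -33594496056/41 ≈ -8.1938e+8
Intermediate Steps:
p(d) = 1/(14 + d) (p(d) = 1/(d + 14) = 1/(14 + d))
((21098 + 18001) - 2018)*(p(27) + v) = ((21098 + 18001) - 2018)*(1/(14 + 27) - 22097) = (39099 - 2018)*(1/41 - 22097) = 37081*(1/41 - 22097) = 37081*(-905976/41) = -33594496056/41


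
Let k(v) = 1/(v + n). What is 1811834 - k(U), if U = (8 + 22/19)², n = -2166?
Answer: 1361865026461/751650 ≈ 1.8118e+6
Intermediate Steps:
U = 30276/361 (U = (8 + 22*(1/19))² = (8 + 22/19)² = (174/19)² = 30276/361 ≈ 83.867)
k(v) = 1/(-2166 + v) (k(v) = 1/(v - 2166) = 1/(-2166 + v))
1811834 - k(U) = 1811834 - 1/(-2166 + 30276/361) = 1811834 - 1/(-751650/361) = 1811834 - 1*(-361/751650) = 1811834 + 361/751650 = 1361865026461/751650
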